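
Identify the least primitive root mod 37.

2

φ(37) = 37 − 1 = 36 = 2^2 · 3^2.
g is a primitive root iff g^(36/q) ≢ 1 (mod 37) for each prime q ∈ {2, 3}.
g = 2: 2^18 ≡ 36; 2^12 ≡ 26 — none is 1, so 2 is a primitive root.
The smallest primitive root modulo 37 is 2.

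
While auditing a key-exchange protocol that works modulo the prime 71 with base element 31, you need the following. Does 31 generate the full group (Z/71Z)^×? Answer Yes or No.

Yes

φ(71) = 71 − 1 = 70 = 2 · 5 · 7.
Test 31^(70/q) mod 71 for each prime factor q of 70:
31^35 ≡ 70 (mod 71)  [q = 2: ≢ 1 ✓]
31^14 ≡ 54 (mod 71)  [q = 5: ≢ 1 ✓]
31^10 ≡ 20 (mod 71)  [q = 7: ≢ 1 ✓]
All checks pass, so 31 has order 70 and is a primitive root modulo 71.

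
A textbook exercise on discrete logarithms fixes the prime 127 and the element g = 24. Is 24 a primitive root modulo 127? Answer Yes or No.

No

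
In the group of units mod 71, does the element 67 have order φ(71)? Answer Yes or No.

Yes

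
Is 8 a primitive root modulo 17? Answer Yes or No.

φ(17) = 17 − 1 = 16 = 2^4.
Test 8^(16/q) mod 17 for each prime factor q of 16:
8^8 ≡ 1 (mod 17)  [q = 2: ≡ 1 ✗]
Since 8^8 ≡ 1, the order of 8 divides 8 < 16, so 8 is not a primitive root.

No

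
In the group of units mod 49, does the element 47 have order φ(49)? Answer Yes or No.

Yes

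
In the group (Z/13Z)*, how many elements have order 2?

1

φ(13) = 13 − 1 = 12 = 2^2 · 3.
(Z/13Z)^× is cyclic (|G| = 12); a cyclic group of order m has exactly φ(d) elements of each order d | m, and none otherwise.
2 | 12, and φ(2) = 2 − 1 = 1.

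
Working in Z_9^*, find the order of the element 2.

The order of 2 must divide φ(9) = φ(3^2) = 3·(3−1) = 6 = 2 · 3.
Divisors of 6: 1, 2, 3, 6.
Evaluate successive powers at the divisors of 6:
2^1 ≡ 2
2^2 ≡ 4
2^3 ≡ 8
2^6 ≡ 1
So ord_9(2) = 6.

6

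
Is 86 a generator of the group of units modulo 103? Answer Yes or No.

Yes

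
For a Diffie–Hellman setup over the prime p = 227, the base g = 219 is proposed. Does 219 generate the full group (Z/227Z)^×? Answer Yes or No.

No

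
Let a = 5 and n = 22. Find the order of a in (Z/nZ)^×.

5

By Lagrange's theorem, ord_22(5) divides φ(22) = φ(2)·φ(11) = 1·10 = 10 = 2 · 5.
Divisors of 10: 1, 2, 5, 10.
Check 5^d mod 22 for each divisor in increasing order:
5^1 ≡ 5 (mod 22)
5^2 ≡ 3 (mod 22)
5^5 ≡ 1 (mod 22) ✓
Therefore the multiplicative order of 5 modulo 22 is 5.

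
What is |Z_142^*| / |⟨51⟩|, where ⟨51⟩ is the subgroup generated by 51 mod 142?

By Lagrange's theorem, ord_142(51) divides φ(142) = φ(2)·φ(71) = 1·70 = 70 = 2 · 5 · 7.
Divisors of 70: 1, 2, 5, 7, 10, 14, 35, 70.
Evaluate successive powers at the divisors of 70:
51^1 ≡ 51 (mod 142)
51^2 ≡ 45 (mod 142)
51^5 ≡ 41 (mod 142)
51^7 ≡ 141 (mod 142)
51^10 ≡ 119 (mod 142)
51^14 ≡ 1 (mod 142) ✓
So ord_142(51) = 14, hence |⟨51⟩| = 14.
[(Z/142Z)^× : ⟨51⟩] = 70/14 = 5.

5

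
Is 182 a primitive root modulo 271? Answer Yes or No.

Yes

φ(271) = 271 − 1 = 270 = 2 · 3^3 · 5.
182 is a primitive root mod 271 iff 182^(φ(271)/q) ≢ 1 for every prime q | φ(271), i.e. q ∈ {2, 3, 5}.
182^135 ≡ 270 (mod 271)  [q = 2: ≢ 1 ✓]
182^90 ≡ 28 (mod 271)  [q = 3: ≢ 1 ✓]
182^54 ≡ 10 (mod 271)  [q = 5: ≢ 1 ✓]
All checks pass, so 182 has order 270 and is a primitive root modulo 271.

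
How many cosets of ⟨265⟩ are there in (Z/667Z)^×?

4

ord(265) | φ(667) = φ(23·29) = (23−1)·(29−1) = 22·28 = 616 = 2^3 · 7 · 11.
Divisors of 616: 1, 2, 4, 7, 8, 11, 14, 22, 28, 44, 56, 77, 88, 154, 308, 616.
Compute 265^d (mod 667) for the divisors d until we hit 1:
265^1 ≡ 265 (mod 667)
265^2 ≡ 190 (mod 667)
265^4 ≡ 82 (mod 667)
265^7 ≡ 637 (mod 667)
265^8 ≡ 54 (mod 667)
265^11 ≡ 208 (mod 667)
265^14 ≡ 233 (mod 667)
265^22 ≡ 576 (mod 667)
265^28 ≡ 262 (mod 667)
265^44 ≡ 277 (mod 667)
265^56 ≡ 610 (mod 667)
265^77 ≡ 231 (mod 667)
265^88 ≡ 24 (mod 667)
265^154 ≡ 1 (mod 667) ✓
The order of 265 is 154, so the subgroup it generates has 154 elements.
The index is φ(667) / ord(265) = 616 / 154 = 4.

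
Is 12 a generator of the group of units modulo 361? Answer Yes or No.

No

φ(361) = φ(19^2) = 19·(19−1) = 342 = 2 · 3^2 · 19.
Test 12^(342/q) mod 361 for each prime factor q of 342:
12^171 ≡ 360 (mod 361)  [q = 2: ≢ 1 ✓]
12^114 ≡ 1 (mod 361)  [q = 3: ≡ 1 ✗]
12^18 ≡ 96 (mod 361)  [q = 19: ≢ 1 ✓]
12^114 ≡ 1 shows ord(12) | 114, strictly less than φ(361); not a primitive root.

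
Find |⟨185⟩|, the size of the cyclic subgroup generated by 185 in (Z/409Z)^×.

ord(185) | φ(409) = 409 − 1 = 408 = 2^3 · 3 · 17.
Divisors of 408: 1, 2, 3, 4, 6, 8, 12, 17, 24, 34, 51, 68, 102, 136, 204, 408.
Test each divisor d:
185^1 ≡ 185 (mod 409)
185^2 ≡ 278 (mod 409)
185^3 ≡ 305 (mod 409)
185^4 ≡ 392 (mod 409)
185^6 ≡ 182 (mod 409)
185^8 ≡ 289 (mod 409)
185^12 ≡ 404 (mod 409)
185^17 ≡ 183 (mod 409)
185^24 ≡ 25 (mod 409)
185^34 ≡ 360 (mod 409)
185^51 ≡ 31 (mod 409)
185^68 ≡ 356 (mod 409)
185^102 ≡ 143 (mod 409)
185^136 ≡ 355 (mod 409)
185^204 ≡ 408 (mod 409)
185^408 ≡ 1 (mod 409) ✓
The smallest such exponent is 408, so the order of 185 is 408.

408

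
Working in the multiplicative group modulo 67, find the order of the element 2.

By Lagrange's theorem, ord_67(2) divides φ(67) = 67 − 1 = 66 = 2 · 3 · 11.
Divisors of 66: 1, 2, 3, 6, 11, 22, 33, 66.
Compute 2^d (mod 67) for the divisors d until we hit 1:
2^1 ≡ 2 (mod 67)
2^2 ≡ 4 (mod 67)
2^3 ≡ 8 (mod 67)
2^6 ≡ 64 (mod 67)
2^11 ≡ 38 (mod 67)
2^22 ≡ 37 (mod 67)
2^33 ≡ 66 (mod 67)
2^66 ≡ 1 (mod 67) ✓
Hence ord(2) = 66.

66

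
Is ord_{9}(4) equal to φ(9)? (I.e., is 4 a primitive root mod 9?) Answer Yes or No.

No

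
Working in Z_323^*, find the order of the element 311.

ord(311) | φ(323) = φ(17·19) = (17−1)·(19−1) = 16·18 = 288 = 2^5 · 3^2.
Divisors of 288: 1, 2, 3, 4, 6, 8, 9, 12, 16, 18, 24, 32, 36, 48, 72, 96, 144, 288.
Test each divisor d:
311^1 ≡ 311 (mod 323)
311^2 ≡ 144 (mod 323)
311^3 ≡ 210 (mod 323)
311^4 ≡ 64 (mod 323)
311^6 ≡ 172 (mod 323)
311^8 ≡ 220 (mod 323)
311^9 ≡ 267 (mod 323)
311^12 ≡ 191 (mod 323)
311^16 ≡ 273 (mod 323)
311^18 ≡ 229 (mod 323)
311^24 ≡ 305 (mod 323)
311^32 ≡ 239 (mod 323)
311^36 ≡ 115 (mod 323)
311^48 ≡ 1 (mod 323) ✓
Therefore the multiplicative order of 311 modulo 323 is 48.

48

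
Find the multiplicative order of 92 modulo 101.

By Lagrange's theorem, ord_101(92) divides φ(101) = 101 − 1 = 100 = 2^2 · 5^2.
Divisors of 100: 1, 2, 4, 5, 10, 20, 25, 50, 100.
Test each divisor d:
92^1 ≡ 92
92^2 ≡ 81
92^4 ≡ 97
92^5 ≡ 36
92^10 ≡ 84
92^20 ≡ 87
92^25 ≡ 1
Therefore the multiplicative order of 92 modulo 101 is 25.

25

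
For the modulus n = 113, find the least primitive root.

3

φ(113) = 113 − 1 = 112 = 2^4 · 7.
g is a primitive root iff g^(112/q) ≢ 1 (mod 113) for each prime q ∈ {2, 7}.
g = 2: 2^56 ≡ 1 — hits 1, so not a primitive root.
g = 3: 3^56 ≡ 112; 3^16 ≡ 49 — none is 1, so 3 is a primitive root.
Hence the least primitive root of 113 is 3.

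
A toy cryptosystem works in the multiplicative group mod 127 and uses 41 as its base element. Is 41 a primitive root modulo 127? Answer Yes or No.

No

φ(127) = 127 − 1 = 126 = 2 · 3^2 · 7.
41 is a primitive root mod 127 iff 41^(φ(127)/q) ≢ 1 for every prime q | φ(127), i.e. q ∈ {2, 3, 7}.
41^63 ≡ 1 (mod 127)  [q = 2: ≡ 1 ✗]
41^42 ≡ 19 (mod 127)  [q = 3: ≢ 1 ✓]
41^18 ≡ 64 (mod 127)  [q = 7: ≢ 1 ✓]
The check at q = 2 fails, so 41 generates a proper subgroup.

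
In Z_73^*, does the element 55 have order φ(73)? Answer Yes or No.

No

φ(73) = 73 − 1 = 72 = 2^3 · 3^2.
An element g generates (Z/73Z)^× iff g^(72/q) ≢ 1 (mod 73) for each prime q ∈ {2, 3}.
55^36 ≡ 1 (mod 73)  [q = 2: ≡ 1 ✗]
55^24 ≡ 64 (mod 73)  [q = 3: ≢ 1 ✓]
Since 55^36 ≡ 1, the order of 55 divides 36 < 72, so 55 is not a primitive root.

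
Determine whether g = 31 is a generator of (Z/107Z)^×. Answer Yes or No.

Yes

φ(107) = 107 − 1 = 106 = 2 · 53.
An element g generates (Z/107Z)^× iff g^(106/q) ≢ 1 (mod 107) for each prime q ∈ {2, 53}.
31^53 ≡ 106 (mod 107)  [q = 2: ≢ 1 ✓]
31^2 ≡ 105 (mod 107)  [q = 53: ≢ 1 ✓]
None equal 1, so ord_107(31) = 106: 31 is a primitive root.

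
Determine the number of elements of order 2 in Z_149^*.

1

φ(149) = 149 − 1 = 148 = 2^2 · 37.
(Z/149Z)^× is cyclic (|G| = 148); a cyclic group of order m has exactly φ(d) elements of each order d | m, and none otherwise.
2 | 148, and φ(2) = 2 − 1 = 1.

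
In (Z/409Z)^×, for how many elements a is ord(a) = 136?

φ(409) = 409 − 1 = 408 = 2^3 · 3 · 17.
In a cyclic group of order 408, there are φ(d) elements of order d for each divisor d of 408, and zero for non-divisors.
136 = 2^3 · 17 divides 408, and φ(136) = 64.

64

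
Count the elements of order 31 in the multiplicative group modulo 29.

φ(29) = 29 − 1 = 28 = 2^2 · 7.
Since (Z/29Z)^× is cyclic of order 28, the number of elements of order d is φ(d) when d | 28 and 0 otherwise.
31 does not divide 28, so no element of (Z/29Z)^× has order 31.

0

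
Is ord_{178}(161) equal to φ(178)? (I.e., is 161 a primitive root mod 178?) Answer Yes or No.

φ(178) = φ(2)·φ(89) = 1·88 = 88 = 2^3 · 11.
161 is a primitive root mod 178 iff 161^(φ(178)/q) ≢ 1 for every prime q | φ(178), i.e. q ∈ {2, 11}.
161^44 ≡ 1 (mod 178)  [q = 2: ≡ 1 ✗]
161^8 ≡ 97 (mod 178)  [q = 11: ≢ 1 ✓]
161^44 ≡ 1 shows ord(161) | 44, strictly less than φ(178); not a primitive root.

No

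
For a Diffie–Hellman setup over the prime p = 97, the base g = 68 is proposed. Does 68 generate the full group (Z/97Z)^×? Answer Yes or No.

φ(97) = 97 − 1 = 96 = 2^5 · 3.
Test 68^(96/q) mod 97 for each prime factor q of 96:
68^48 ≡ 96 (mod 97)  [q = 2: ≢ 1 ✓]
68^32 ≡ 35 (mod 97)  [q = 3: ≢ 1 ✓]
None equal 1, so ord_97(68) = 96: 68 is a primitive root.

Yes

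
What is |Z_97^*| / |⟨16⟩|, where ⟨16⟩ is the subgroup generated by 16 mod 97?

The order of 16 must divide φ(97) = 97 − 1 = 96 = 2^5 · 3.
Divisors of 96: 1, 2, 3, 4, 6, 8, 12, 16, 24, 32, 48, 96.
Evaluate successive powers at the divisors of 96:
16^1 ≡ 16 (mod 97)
16^2 ≡ 62 (mod 97)
16^3 ≡ 22 (mod 97)
16^4 ≡ 61 (mod 97)
16^6 ≡ 96 (mod 97)
16^8 ≡ 35 (mod 97)
16^12 ≡ 1 (mod 97) ✓
So ord_97(16) = 12, hence |⟨16⟩| = 12.
Index = |(Z/97Z)^×| / |⟨16⟩| = 96 / 12 = 8.

8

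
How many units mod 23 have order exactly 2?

φ(23) = 23 − 1 = 22 = 2 · 11.
Since (Z/23Z)^× is cyclic of order 22, the number of elements of order d is φ(d) when d | 22 and 0 otherwise.
2 | 22, and φ(2) = 2 − 1 = 1.

1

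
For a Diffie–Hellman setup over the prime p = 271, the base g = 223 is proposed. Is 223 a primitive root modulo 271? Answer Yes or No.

No

φ(271) = 271 − 1 = 270 = 2 · 3^3 · 5.
An element g generates (Z/271Z)^× iff g^(270/q) ≢ 1 (mod 271) for each prime q ∈ {2, 3, 5}.
223^135 ≡ 1 (mod 271)  [q = 2: ≡ 1 ✗]
223^90 ≡ 242 (mod 271)  [q = 3: ≢ 1 ✓]
223^54 ≡ 187 (mod 271)  [q = 5: ≢ 1 ✓]
Since 223^135 ≡ 1, the order of 223 divides 135 < 270, so 223 is not a primitive root.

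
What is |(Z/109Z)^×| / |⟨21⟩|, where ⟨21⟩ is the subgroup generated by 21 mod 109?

4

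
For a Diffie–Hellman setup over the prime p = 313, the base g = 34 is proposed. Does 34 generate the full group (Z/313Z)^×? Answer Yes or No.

Yes

φ(313) = 313 − 1 = 312 = 2^3 · 3 · 13.
An element g generates (Z/313Z)^× iff g^(312/q) ≢ 1 (mod 313) for each prime q ∈ {2, 3, 13}.
34^156 ≡ 312 (mod 313)  [q = 2: ≢ 1 ✓]
34^104 ≡ 98 (mod 313)  [q = 3: ≢ 1 ✓]
34^24 ≡ 294 (mod 313)  [q = 13: ≢ 1 ✓]
None equal 1, so ord_313(34) = 312: 34 is a primitive root.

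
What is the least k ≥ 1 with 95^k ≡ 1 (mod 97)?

48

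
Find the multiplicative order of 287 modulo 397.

66

By Lagrange's theorem, ord_397(287) divides φ(397) = 397 − 1 = 396 = 2^2 · 3^2 · 11.
Divisors of 396: 1, 2, 3, 4, 6, 9, 11, 12, 18, 22, 33, 36, 44, 66, 99, 132, 198, 396.
Compute 287^d (mod 397) for the divisors d until we hit 1:
287^1 ≡ 287
287^2 ≡ 190
287^3 ≡ 141
287^4 ≡ 370
287^6 ≡ 31
287^9 ≡ 4
287^11 ≡ 363
287^12 ≡ 167
287^18 ≡ 16
287^22 ≡ 362
287^33 ≡ 396
287^36 ≡ 256
287^44 ≡ 34
287^66 ≡ 1
Therefore the multiplicative order of 287 modulo 397 is 66.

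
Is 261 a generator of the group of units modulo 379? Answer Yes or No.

Yes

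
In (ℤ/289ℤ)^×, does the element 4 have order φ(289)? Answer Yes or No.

φ(289) = φ(17^2) = 17·(17−1) = 272 = 2^4 · 17.
Test 4^(272/q) mod 289 for each prime factor q of 272:
4^136 ≡ 1 (mod 289)  [q = 2: ≡ 1 ✗]
4^16 ≡ 154 (mod 289)  [q = 17: ≢ 1 ✓]
4^136 ≡ 1 shows ord(4) | 136, strictly less than φ(289); not a primitive root.

No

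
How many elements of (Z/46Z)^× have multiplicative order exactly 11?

10

φ(46) = φ(2)·φ(23) = 1·22 = 22 = 2 · 11.
(Z/46Z)^× is cyclic (|G| = 22); a cyclic group of order m has exactly φ(d) elements of each order d | m, and none otherwise.
11 | 22, and φ(11) = 11 − 1 = 10.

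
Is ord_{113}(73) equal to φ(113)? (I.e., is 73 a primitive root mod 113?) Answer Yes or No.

φ(113) = 113 − 1 = 112 = 2^4 · 7.
73 is a primitive root mod 113 iff 73^(φ(113)/q) ≢ 1 for every prime q | φ(113), i.e. q ∈ {2, 7}.
73^56 ≡ 112 (mod 113)  [q = 2: ≢ 1 ✓]
73^16 ≡ 1 (mod 113)  [q = 7: ≡ 1 ✗]
Since 73^16 ≡ 1, the order of 73 divides 16 < 112, so 73 is not a primitive root.

No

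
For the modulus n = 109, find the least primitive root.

6

φ(109) = 109 − 1 = 108 = 2^2 · 3^3.
Test candidates g = 2, 3, … against the prime factors q ∈ {2, 3} of φ(109): g is a generator iff g^(108/q) ≢ 1 for every such q.
g = 2: 2^54 ≡ 108; 2^36 ≡ 1 — hits 1, so not a primitive root.
g = 3: 3^54 ≡ 1 — hits 1, so not a primitive root.
g = 4: 4^54 ≡ 1 — hits 1, so not a primitive root.
g = 5: 5^54 ≡ 1 — hits 1, so not a primitive root.
g = 6: 6^54 ≡ 108; 6^36 ≡ 63 — none is 1, so 6 is a primitive root.
Hence the least primitive root of 109 is 6.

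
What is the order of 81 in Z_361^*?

The order of 81 must divide φ(361) = φ(19^2) = 19·(19−1) = 342 = 2 · 3^2 · 19.
Divisors of 342: 1, 2, 3, 6, 9, 18, 19, 38, 57, 114, 171, 342.
Evaluate successive powers at the divisors of 342:
81^1 ≡ 81
81^2 ≡ 63
81^3 ≡ 49
81^6 ≡ 235
81^9 ≡ 324
81^18 ≡ 286
81^19 ≡ 62
81^38 ≡ 234
81^57 ≡ 68
81^114 ≡ 292
81^171 ≡ 1
Therefore the multiplicative order of 81 modulo 361 is 171.

171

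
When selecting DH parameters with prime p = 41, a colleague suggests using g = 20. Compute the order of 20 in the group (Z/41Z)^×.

20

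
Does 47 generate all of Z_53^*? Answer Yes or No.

φ(53) = 53 − 1 = 52 = 2^2 · 13.
Test 47^(52/q) mod 53 for each prime factor q of 52:
47^26 ≡ 1 (mod 53)  [q = 2: ≡ 1 ✗]
47^4 ≡ 24 (mod 53)  [q = 13: ≢ 1 ✓]
The check at q = 2 fails, so 47 generates a proper subgroup.

No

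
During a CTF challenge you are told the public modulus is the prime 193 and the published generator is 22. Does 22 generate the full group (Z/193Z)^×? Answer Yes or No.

Yes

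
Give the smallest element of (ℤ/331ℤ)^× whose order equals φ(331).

3

φ(331) = 331 − 1 = 330 = 2 · 3 · 5 · 11.
Test candidates g = 2, 3, … against the prime factors q ∈ {2, 3, 5, 11} of φ(331): g is a generator iff g^(330/q) ≢ 1 for every such q.
g = 2: 2^165 ≡ 330; 2^110 ≡ 299; 2^66 ≡ 64; 2^30 ≡ 1 — hits 1, so not a primitive root.
g = 3: 3^165 ≡ 330; 3^110 ≡ 299; 3^66 ≡ 64; 3^30 ≡ 270 — none is 1, so 3 is a primitive root.
Hence the least primitive root of 331 is 3.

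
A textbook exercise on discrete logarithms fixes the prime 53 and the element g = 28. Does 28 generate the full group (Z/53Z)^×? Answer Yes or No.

No

φ(53) = 53 − 1 = 52 = 2^2 · 13.
An element g generates (Z/53Z)^× iff g^(52/q) ≢ 1 (mod 53) for each prime q ∈ {2, 13}.
28^26 ≡ 1 (mod 53)  [q = 2: ≡ 1 ✗]
28^4 ≡ 15 (mod 53)  [q = 13: ≢ 1 ✓]
Since 28^26 ≡ 1, the order of 28 divides 26 < 52, so 28 is not a primitive root.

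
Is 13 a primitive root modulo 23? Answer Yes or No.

φ(23) = 23 − 1 = 22 = 2 · 11.
It suffices to check that the order of 13 is not a proper divisor of 22: compute 13^(22/q) for q ∈ {2, 11}.
13^11 ≡ 1 (mod 23)  [q = 2: ≡ 1 ✗]
13^2 ≡ 8 (mod 23)  [q = 11: ≢ 1 ✓]
13^11 ≡ 1 shows ord(13) | 11, strictly less than φ(23); not a primitive root.

No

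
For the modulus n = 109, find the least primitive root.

6

φ(109) = 109 − 1 = 108 = 2^2 · 3^3.
Test candidates g = 2, 3, … against the prime factors q ∈ {2, 3} of φ(109): g is a generator iff g^(108/q) ≢ 1 for every such q.
g = 2: 2^54 ≡ 108; 2^36 ≡ 1 — hits 1, so not a primitive root.
g = 3: 3^54 ≡ 1 — hits 1, so not a primitive root.
g = 4: 4^54 ≡ 1 — hits 1, so not a primitive root.
g = 5: 5^54 ≡ 1 — hits 1, so not a primitive root.
g = 6: 6^54 ≡ 108; 6^36 ≡ 63 — none is 1, so 6 is a primitive root.
The smallest primitive root modulo 109 is 6.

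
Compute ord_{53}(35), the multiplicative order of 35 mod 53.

52

Since 35 ∈ (Z/53Z)^×, its order divides φ(53) = 53 − 1 = 52 = 2^2 · 13.
Divisors of 52: 1, 2, 4, 13, 26, 52.
Check 35^d mod 53 for each divisor in increasing order:
35^1 ≡ 35
35^2 ≡ 6
35^4 ≡ 36
35^13 ≡ 30
35^26 ≡ 52
35^52 ≡ 1
So ord_53(35) = 52.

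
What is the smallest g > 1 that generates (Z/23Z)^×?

φ(23) = 23 − 1 = 22 = 2 · 11.
g is a primitive root iff g^(22/q) ≢ 1 (mod 23) for each prime q ∈ {2, 11}.
g = 2: 2^11 ≡ 1 — hits 1, so not a primitive root.
g = 3: 3^11 ≡ 1 — hits 1, so not a primitive root.
g = 4: 4^11 ≡ 1 — hits 1, so not a primitive root.
g = 5: 5^11 ≡ 22; 5^2 ≡ 2 — none is 1, so 5 is a primitive root.
The smallest primitive root modulo 23 is 5.

5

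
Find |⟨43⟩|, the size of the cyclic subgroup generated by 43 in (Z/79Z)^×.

By Lagrange's theorem, ord_79(43) divides φ(79) = 79 − 1 = 78 = 2 · 3 · 13.
Divisors of 78: 1, 2, 3, 6, 13, 26, 39, 78.
Compute 43^d (mod 79) for the divisors d until we hit 1:
43^1 ≡ 43
43^2 ≡ 32
43^3 ≡ 33
43^6 ≡ 62
43^13 ≡ 24
43^26 ≡ 23
43^39 ≡ 78
43^78 ≡ 1
So ord_79(43) = 78.

78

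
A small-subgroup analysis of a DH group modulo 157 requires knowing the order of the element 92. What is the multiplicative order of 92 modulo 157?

52

ord(92) | φ(157) = 157 − 1 = 156 = 2^2 · 3 · 13.
Divisors of 156: 1, 2, 3, 4, 6, 12, 13, 26, 39, 52, 78, 156.
Test each divisor d:
92^1 ≡ 92
92^2 ≡ 143
92^3 ≡ 125
92^4 ≡ 39
92^6 ≡ 82
92^12 ≡ 130
92^13 ≡ 28
92^26 ≡ 156
92^39 ≡ 129
92^52 ≡ 1
The smallest such exponent is 52, so the order of 92 is 52.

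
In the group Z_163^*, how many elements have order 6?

2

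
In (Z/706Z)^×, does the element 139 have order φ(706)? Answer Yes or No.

Yes

φ(706) = φ(2)·φ(353) = 1·352 = 352 = 2^5 · 11.
It suffices to check that the order of 139 is not a proper divisor of 352: compute 139^(352/q) for q ∈ {2, 11}.
139^176 ≡ 705 (mod 706)  [q = 2: ≢ 1 ✓]
139^32 ≡ 337 (mod 706)  [q = 11: ≢ 1 ✓]
None equal 1, so ord_706(139) = 352: 139 is a primitive root.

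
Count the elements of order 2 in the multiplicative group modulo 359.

1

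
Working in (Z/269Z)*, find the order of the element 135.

268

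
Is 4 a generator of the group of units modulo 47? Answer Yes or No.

No

φ(47) = 47 − 1 = 46 = 2 · 23.
Test 4^(46/q) mod 47 for each prime factor q of 46:
4^23 ≡ 1 (mod 47)  [q = 2: ≡ 1 ✗]
4^2 ≡ 16 (mod 47)  [q = 23: ≢ 1 ✓]
The check at q = 2 fails, so 4 generates a proper subgroup.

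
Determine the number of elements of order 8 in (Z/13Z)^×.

φ(13) = 13 − 1 = 12 = 2^2 · 3.
(Z/13Z)^× is cyclic (|G| = 12); a cyclic group of order m has exactly φ(d) elements of each order d | m, and none otherwise.
8 does not divide 12, so no element of (Z/13Z)^× has order 8.

0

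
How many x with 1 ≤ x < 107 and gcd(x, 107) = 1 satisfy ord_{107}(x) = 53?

φ(107) = 107 − 1 = 106 = 2 · 53.
(Z/107Z)^× is cyclic (|G| = 106); a cyclic group of order m has exactly φ(d) elements of each order d | m, and none otherwise.
53 | 106, and φ(53) = 53 − 1 = 52.

52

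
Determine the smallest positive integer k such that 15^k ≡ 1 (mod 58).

By Lagrange's theorem, ord_58(15) divides φ(58) = φ(2)·φ(29) = 1·28 = 28 = 2^2 · 7.
Divisors of 28: 1, 2, 4, 7, 14, 28.
Check 15^d mod 58 for each divisor in increasing order:
15^1 ≡ 15
15^2 ≡ 51
15^4 ≡ 49
15^7 ≡ 17
15^14 ≡ 57
15^28 ≡ 1
Therefore the multiplicative order of 15 modulo 58 is 28.

28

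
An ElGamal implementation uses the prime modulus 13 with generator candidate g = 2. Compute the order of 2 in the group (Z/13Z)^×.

12

ord(2) | φ(13) = 13 − 1 = 12 = 2^2 · 3.
Divisors of 12: 1, 2, 3, 4, 6, 12.
Evaluate successive powers at the divisors of 12:
2^1 ≡ 2 (mod 13)
2^2 ≡ 4 (mod 13)
2^3 ≡ 8 (mod 13)
2^4 ≡ 3 (mod 13)
2^6 ≡ 12 (mod 13)
2^12 ≡ 1 (mod 13) ✓
The smallest such exponent is 12, so the order of 2 is 12.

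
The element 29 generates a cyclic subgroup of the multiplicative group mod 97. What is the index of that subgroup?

ord(29) | φ(97) = 97 − 1 = 96 = 2^5 · 3.
Divisors of 96: 1, 2, 3, 4, 6, 8, 12, 16, 24, 32, 48, 96.
Test each divisor d:
29^1 ≡ 29
29^2 ≡ 65
29^3 ≡ 42
29^4 ≡ 54
29^6 ≡ 18
29^8 ≡ 6
29^12 ≡ 33
29^16 ≡ 36
29^24 ≡ 22
29^32 ≡ 35
29^48 ≡ 96
29^96 ≡ 1
Thus |⟨29⟩| = ord(29) = 96.
The index is φ(97) / ord(29) = 96 / 96 = 1.

1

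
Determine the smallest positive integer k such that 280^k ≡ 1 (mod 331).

33

By Lagrange's theorem, ord_331(280) divides φ(331) = 331 − 1 = 330 = 2 · 3 · 5 · 11.
Divisors of 330: 1, 2, 3, 5, 6, 10, 11, 15, 22, 30, 33, 55, 66, 110, 165, 330.
Check 280^d mod 331 for each divisor in increasing order:
280^1 ≡ 280
280^2 ≡ 284
280^3 ≡ 80
280^5 ≡ 212
280^6 ≡ 111
280^10 ≡ 259
280^11 ≡ 31
280^15 ≡ 293
280^22 ≡ 299
280^30 ≡ 120
280^33 ≡ 1
Therefore the multiplicative order of 280 modulo 331 is 33.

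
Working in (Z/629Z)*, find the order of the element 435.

144

Since 435 ∈ (Z/629Z)^×, its order divides φ(629) = φ(17·37) = (17−1)·(37−1) = 16·36 = 576 = 2^6 · 3^2.
Divisors of 576: 1, 2, 3, 4, 6, 8, 9, 12, 16, 18, 24, 32, 36, 48, 64, 72, 96, 144, 192, 288, 576.
Evaluate successive powers at the divisors of 576:
435^1 ≡ 435 (mod 629)
435^2 ≡ 525 (mod 629)
435^3 ≡ 48 (mod 629)
435^4 ≡ 123 (mod 629)
435^6 ≡ 417 (mod 629)
435^8 ≡ 33 (mod 629)
435^9 ≡ 517 (mod 629)
435^12 ≡ 285 (mod 629)
435^16 ≡ 460 (mod 629)
435^18 ≡ 593 (mod 629)
435^24 ≡ 84 (mod 629)
435^32 ≡ 256 (mod 629)
435^36 ≡ 38 (mod 629)
435^48 ≡ 137 (mod 629)
435^64 ≡ 120 (mod 629)
435^72 ≡ 186 (mod 629)
435^96 ≡ 528 (mod 629)
435^144 ≡ 1 (mod 629) ✓
Therefore the multiplicative order of 435 modulo 629 is 144.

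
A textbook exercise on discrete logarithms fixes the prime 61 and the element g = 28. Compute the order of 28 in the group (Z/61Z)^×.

20

Since 28 ∈ (Z/61Z)^×, its order divides φ(61) = 61 − 1 = 60 = 2^2 · 3 · 5.
Divisors of 60: 1, 2, 3, 4, 5, 6, 10, 12, 15, 20, 30, 60.
Check 28^d mod 61 for each divisor in increasing order:
28^1 ≡ 28 (mod 61)
28^2 ≡ 52 (mod 61)
28^3 ≡ 53 (mod 61)
28^4 ≡ 20 (mod 61)
28^5 ≡ 11 (mod 61)
28^6 ≡ 3 (mod 61)
28^10 ≡ 60 (mod 61)
28^12 ≡ 9 (mod 61)
28^15 ≡ 50 (mod 61)
28^20 ≡ 1 (mod 61) ✓
The smallest such exponent is 20, so the order of 28 is 20.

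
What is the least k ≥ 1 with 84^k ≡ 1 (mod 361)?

By Lagrange's theorem, ord_361(84) divides φ(361) = φ(19^2) = 19·(19−1) = 342 = 2 · 3^2 · 19.
Divisors of 342: 1, 2, 3, 6, 9, 18, 19, 38, 57, 114, 171, 342.
Check 84^d mod 361 for each divisor in increasing order:
84^1 ≡ 84
84^2 ≡ 197
84^3 ≡ 303
84^6 ≡ 115
84^9 ≡ 189
84^18 ≡ 343
84^19 ≡ 293
84^38 ≡ 292
84^57 ≡ 360
84^114 ≡ 1
The smallest such exponent is 114, so the order of 84 is 114.

114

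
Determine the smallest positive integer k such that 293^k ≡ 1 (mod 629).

By Lagrange's theorem, ord_629(293) divides φ(629) = φ(17·37) = (17−1)·(37−1) = 16·36 = 576 = 2^6 · 3^2.
Divisors of 576: 1, 2, 3, 4, 6, 8, 9, 12, 16, 18, 24, 32, 36, 48, 64, 72, 96, 144, 192, 288, 576.
Test each divisor d:
293^1 ≡ 293 (mod 629)
293^2 ≡ 305 (mod 629)
293^3 ≡ 47 (mod 629)
293^4 ≡ 562 (mod 629)
293^6 ≡ 322 (mod 629)
293^8 ≡ 86 (mod 629)
293^9 ≡ 38 (mod 629)
293^12 ≡ 528 (mod 629)
293^16 ≡ 477 (mod 629)
293^18 ≡ 186 (mod 629)
293^24 ≡ 137 (mod 629)
293^32 ≡ 460 (mod 629)
293^36 ≡ 1 (mod 629) ✓
The smallest such exponent is 36, so the order of 293 is 36.

36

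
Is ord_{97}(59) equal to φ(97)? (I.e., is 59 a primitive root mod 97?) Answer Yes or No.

Yes

φ(97) = 97 − 1 = 96 = 2^5 · 3.
59 is a primitive root mod 97 iff 59^(φ(97)/q) ≢ 1 for every prime q | φ(97), i.e. q ∈ {2, 3}.
59^48 ≡ 96 (mod 97)  [q = 2: ≢ 1 ✓]
59^32 ≡ 35 (mod 97)  [q = 3: ≢ 1 ✓]
None equal 1, so ord_97(59) = 96: 59 is a primitive root.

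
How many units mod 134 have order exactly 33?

20

φ(134) = φ(2)·φ(67) = 1·66 = 66 = 2 · 3 · 11.
(Z/134Z)^× is cyclic (|G| = 66); a cyclic group of order m has exactly φ(d) elements of each order d | m, and none otherwise.
33 = 3 · 11 divides 66, and φ(33) = 20.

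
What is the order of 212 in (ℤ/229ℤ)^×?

38

The order of 212 must divide φ(229) = 229 − 1 = 228 = 2^2 · 3 · 19.
Divisors of 228: 1, 2, 3, 4, 6, 12, 19, 38, 57, 76, 114, 228.
Check 212^d mod 229 for each divisor in increasing order:
212^1 ≡ 212 (mod 229)
212^2 ≡ 60 (mod 229)
212^3 ≡ 125 (mod 229)
212^4 ≡ 165 (mod 229)
212^6 ≡ 53 (mod 229)
212^12 ≡ 61 (mod 229)
212^19 ≡ 228 (mod 229)
212^38 ≡ 1 (mod 229) ✓
Hence ord(212) = 38.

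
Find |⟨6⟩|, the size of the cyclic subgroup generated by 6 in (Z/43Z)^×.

3

ord(6) | φ(43) = 43 − 1 = 42 = 2 · 3 · 7.
Divisors of 42: 1, 2, 3, 6, 7, 14, 21, 42.
Evaluate successive powers at the divisors of 42:
6^1 ≡ 6
6^2 ≡ 36
6^3 ≡ 1
So ord_43(6) = 3.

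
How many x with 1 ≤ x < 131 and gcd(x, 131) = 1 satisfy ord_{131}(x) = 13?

12

φ(131) = 131 − 1 = 130 = 2 · 5 · 13.
In a cyclic group of order 130, there are φ(d) elements of order d for each divisor d of 130, and zero for non-divisors.
13 | 130, and φ(13) = 13 − 1 = 12.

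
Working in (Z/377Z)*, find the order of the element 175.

Since 175 ∈ (Z/377Z)^×, its order divides φ(377) = φ(13·29) = (13−1)·(29−1) = 12·28 = 336 = 2^4 · 3 · 7.
Divisors of 336: 1, 2, 3, 4, 6, 7, 8, 12, 14, 16, 21, 24, 28, 42, 48, 56, 84, 112, 168, 336.
Check 175^d mod 377 for each divisor in increasing order:
175^1 ≡ 175 (mod 377)
175^2 ≡ 88 (mod 377)
175^3 ≡ 320 (mod 377)
175^4 ≡ 204 (mod 377)
175^6 ≡ 233 (mod 377)
175^7 ≡ 59 (mod 377)
175^8 ≡ 146 (mod 377)
175^12 ≡ 1 (mod 377) ✓
So ord_377(175) = 12.

12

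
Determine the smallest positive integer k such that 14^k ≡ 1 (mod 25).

Since 14 ∈ (Z/25Z)^×, its order divides φ(25) = φ(5^2) = 5·(5−1) = 20 = 2^2 · 5.
Divisors of 20: 1, 2, 4, 5, 10, 20.
Evaluate successive powers at the divisors of 20:
14^1 ≡ 14 (mod 25)
14^2 ≡ 21 (mod 25)
14^4 ≡ 16 (mod 25)
14^5 ≡ 24 (mod 25)
14^10 ≡ 1 (mod 25) ✓
The smallest such exponent is 10, so the order of 14 is 10.

10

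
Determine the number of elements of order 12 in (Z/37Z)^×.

φ(37) = 37 − 1 = 36 = 2^2 · 3^2.
Since (Z/37Z)^× is cyclic of order 36, the number of elements of order d is φ(d) when d | 36 and 0 otherwise.
12 = 2^2 · 3 divides 36, and φ(12) = 4.

4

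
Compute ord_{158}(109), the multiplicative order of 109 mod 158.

Since 109 ∈ (Z/158Z)^×, its order divides φ(158) = φ(2)·φ(79) = 1·78 = 78 = 2 · 3 · 13.
Divisors of 78: 1, 2, 3, 6, 13, 26, 39, 78.
Test each divisor d:
109^1 ≡ 109
109^2 ≡ 31
109^3 ≡ 61
109^6 ≡ 87
109^13 ≡ 103
109^26 ≡ 23
109^39 ≡ 157
109^78 ≡ 1
The smallest such exponent is 78, so the order of 109 is 78.

78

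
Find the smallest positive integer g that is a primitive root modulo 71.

φ(71) = 71 − 1 = 70 = 2 · 5 · 7.
g is a primitive root iff g^(70/q) ≢ 1 (mod 71) for each prime q ∈ {2, 5, 7}.
g = 2: 2^35 ≡ 1 — hits 1, so not a primitive root.
g = 3: 3^35 ≡ 1 — hits 1, so not a primitive root.
g = 4: 4^35 ≡ 1 — hits 1, so not a primitive root.
g = 5: 5^35 ≡ 1 — hits 1, so not a primitive root.
g = 6: 6^35 ≡ 1 — hits 1, so not a primitive root.
g = 7: 7^35 ≡ 70; 7^14 ≡ 54; 7^10 ≡ 45 — none is 1, so 7 is a primitive root.
The smallest primitive root modulo 71 is 7.

7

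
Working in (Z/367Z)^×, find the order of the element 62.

183

By Lagrange's theorem, ord_367(62) divides φ(367) = 367 − 1 = 366 = 2 · 3 · 61.
Divisors of 366: 1, 2, 3, 6, 61, 122, 183, 366.
Compute 62^d (mod 367) for the divisors d until we hit 1:
62^1 ≡ 62 (mod 367)
62^2 ≡ 174 (mod 367)
62^3 ≡ 145 (mod 367)
62^6 ≡ 106 (mod 367)
62^61 ≡ 283 (mod 367)
62^122 ≡ 83 (mod 367)
62^183 ≡ 1 (mod 367) ✓
The smallest such exponent is 183, so the order of 62 is 183.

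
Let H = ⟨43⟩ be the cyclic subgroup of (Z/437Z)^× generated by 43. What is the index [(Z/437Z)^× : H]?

2

Since 43 ∈ (Z/437Z)^×, its order divides φ(437) = φ(19·23) = (19−1)·(23−1) = 18·22 = 396 = 2^2 · 3^2 · 11.
Divisors of 396: 1, 2, 3, 4, 6, 9, 11, 12, 18, 22, 33, 36, 44, 66, 99, 132, 198, 396.
Evaluate successive powers at the divisors of 396:
43^1 ≡ 43 (mod 437)
43^2 ≡ 101 (mod 437)
43^3 ≡ 410 (mod 437)
43^4 ≡ 150 (mod 437)
43^6 ≡ 292 (mod 437)
43^9 ≡ 419 (mod 437)
43^11 ≡ 367 (mod 437)
43^12 ≡ 49 (mod 437)
43^18 ≡ 324 (mod 437)
43^22 ≡ 93 (mod 437)
43^33 ≡ 45 (mod 437)
43^36 ≡ 96 (mod 437)
43^44 ≡ 346 (mod 437)
43^66 ≡ 277 (mod 437)
43^99 ≡ 229 (mod 437)
43^132 ≡ 254 (mod 437)
43^198 ≡ 1 (mod 437) ✓
So ord_437(43) = 198, hence |⟨43⟩| = 198.
Index = |(Z/437Z)^×| / |⟨43⟩| = 396 / 198 = 2.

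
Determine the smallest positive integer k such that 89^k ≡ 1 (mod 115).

22

ord(89) | φ(115) = φ(5·23) = (5−1)·(23−1) = 4·22 = 88 = 2^3 · 11.
Divisors of 88: 1, 2, 4, 8, 11, 22, 44, 88.
Test each divisor d:
89^1 ≡ 89
89^2 ≡ 101
89^4 ≡ 81
89^8 ≡ 6
89^11 ≡ 114
89^22 ≡ 1
So ord_115(89) = 22.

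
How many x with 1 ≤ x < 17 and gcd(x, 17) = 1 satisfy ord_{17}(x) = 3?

0

φ(17) = 17 − 1 = 16 = 2^4.
(Z/17Z)^× is cyclic (|G| = 16); a cyclic group of order m has exactly φ(d) elements of each order d | m, and none otherwise.
3 does not divide 16, so no element of (Z/17Z)^× has order 3.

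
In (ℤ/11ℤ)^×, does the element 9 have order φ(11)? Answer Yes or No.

No

φ(11) = 11 − 1 = 10 = 2 · 5.
It suffices to check that the order of 9 is not a proper divisor of 10: compute 9^(10/q) for q ∈ {2, 5}.
9^5 ≡ 1 (mod 11)  [q = 2: ≡ 1 ✗]
9^2 ≡ 4 (mod 11)  [q = 5: ≢ 1 ✓]
9^5 ≡ 1 shows ord(9) | 5, strictly less than φ(11); not a primitive root.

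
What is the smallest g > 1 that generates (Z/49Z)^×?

φ(49) = φ(7^2) = 7·(7−1) = 42 = 2 · 3 · 7.
g is a primitive root iff g^(42/q) ≢ 1 (mod 49) for each prime q ∈ {2, 3, 7}.
g = 2: 2^21 ≡ 1 — hits 1, so not a primitive root.
g = 3: 3^21 ≡ 48; 3^14 ≡ 30; 3^6 ≡ 43 — none is 1, so 3 is a primitive root.
So 3 is the smallest generator of (Z/49Z)^×.

3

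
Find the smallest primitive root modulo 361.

2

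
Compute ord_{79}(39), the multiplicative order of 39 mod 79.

78

By Lagrange's theorem, ord_79(39) divides φ(79) = 79 − 1 = 78 = 2 · 3 · 13.
Divisors of 78: 1, 2, 3, 6, 13, 26, 39, 78.
Check 39^d mod 79 for each divisor in increasing order:
39^1 ≡ 39 (mod 79)
39^2 ≡ 20 (mod 79)
39^3 ≡ 69 (mod 79)
39^6 ≡ 21 (mod 79)
39^13 ≡ 56 (mod 79)
39^26 ≡ 55 (mod 79)
39^39 ≡ 78 (mod 79)
39^78 ≡ 1 (mod 79) ✓
Hence ord(39) = 78.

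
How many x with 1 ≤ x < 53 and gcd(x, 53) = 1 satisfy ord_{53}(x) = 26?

φ(53) = 53 − 1 = 52 = 2^2 · 13.
In a cyclic group of order 52, there are φ(d) elements of order d for each divisor d of 52, and zero for non-divisors.
26 = 2 · 13 divides 52, and φ(26) = 12.

12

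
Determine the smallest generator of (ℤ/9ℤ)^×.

φ(9) = φ(3^2) = 3·(3−1) = 6 = 2 · 3.
g is a primitive root iff g^(6/q) ≢ 1 (mod 9) for each prime q ∈ {2, 3}.
g = 2: 2^3 ≡ 8; 2^2 ≡ 4 — none is 1, so 2 is a primitive root.
So 2 is the smallest generator of (Z/9Z)^×.

2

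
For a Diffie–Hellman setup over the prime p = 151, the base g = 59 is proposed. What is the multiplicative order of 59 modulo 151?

Since 59 ∈ (Z/151Z)^×, its order divides φ(151) = 151 − 1 = 150 = 2 · 3 · 5^2.
Divisors of 150: 1, 2, 3, 5, 6, 10, 15, 25, 30, 50, 75, 150.
Check 59^d mod 151 for each divisor in increasing order:
59^1 ≡ 59 (mod 151)
59^2 ≡ 8 (mod 151)
59^3 ≡ 19 (mod 151)
59^5 ≡ 1 (mod 151) ✓
So ord_151(59) = 5.

5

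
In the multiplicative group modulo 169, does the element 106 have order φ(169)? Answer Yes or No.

φ(169) = φ(13^2) = 13·(13−1) = 156 = 2^2 · 3 · 13.
It suffices to check that the order of 106 is not a proper divisor of 156: compute 106^(156/q) for q ∈ {2, 3, 13}.
106^78 ≡ 168 (mod 169)  [q = 2: ≢ 1 ✓]
106^52 ≡ 146 (mod 169)  [q = 3: ≢ 1 ✓]
106^12 ≡ 157 (mod 169)  [q = 13: ≢ 1 ✓]
All checks pass, so 106 has order 156 and is a primitive root modulo 169.

Yes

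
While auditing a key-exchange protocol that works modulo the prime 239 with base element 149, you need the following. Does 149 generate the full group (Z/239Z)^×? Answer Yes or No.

Yes

φ(239) = 239 − 1 = 238 = 2 · 7 · 17.
Test 149^(238/q) mod 239 for each prime factor q of 238:
149^119 ≡ 238 (mod 239)  [q = 2: ≢ 1 ✓]
149^34 ≡ 98 (mod 239)  [q = 7: ≢ 1 ✓]
149^14 ≡ 163 (mod 239)  [q = 17: ≢ 1 ✓]
None equal 1, so ord_239(149) = 238: 149 is a primitive root.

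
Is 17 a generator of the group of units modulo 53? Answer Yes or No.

φ(53) = 53 − 1 = 52 = 2^2 · 13.
An element g generates (Z/53Z)^× iff g^(52/q) ≢ 1 (mod 53) for each prime q ∈ {2, 13}.
17^26 ≡ 1 (mod 53)  [q = 2: ≡ 1 ✗]
17^4 ≡ 46 (mod 53)  [q = 13: ≢ 1 ✓]
The check at q = 2 fails, so 17 generates a proper subgroup.

No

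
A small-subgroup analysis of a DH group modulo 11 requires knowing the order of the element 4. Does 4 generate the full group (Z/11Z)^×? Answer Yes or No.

φ(11) = 11 − 1 = 10 = 2 · 5.
An element g generates (Z/11Z)^× iff g^(10/q) ≢ 1 (mod 11) for each prime q ∈ {2, 5}.
4^5 ≡ 1 (mod 11)  [q = 2: ≡ 1 ✗]
4^2 ≡ 5 (mod 11)  [q = 5: ≢ 1 ✓]
4^5 ≡ 1 shows ord(4) | 5, strictly less than φ(11); not a primitive root.

No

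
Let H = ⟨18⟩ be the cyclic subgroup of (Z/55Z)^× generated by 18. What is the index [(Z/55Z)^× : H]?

2

Since 18 ∈ (Z/55Z)^×, its order divides φ(55) = φ(5·11) = (5−1)·(11−1) = 4·10 = 40 = 2^3 · 5.
Divisors of 40: 1, 2, 4, 5, 8, 10, 20, 40.
Compute 18^d (mod 55) for the divisors d until we hit 1:
18^1 ≡ 18 (mod 55)
18^2 ≡ 49 (mod 55)
18^4 ≡ 36 (mod 55)
18^5 ≡ 43 (mod 55)
18^8 ≡ 31 (mod 55)
18^10 ≡ 34 (mod 55)
18^20 ≡ 1 (mod 55) ✓
The order of 18 is 20, so the subgroup it generates has 20 elements.
The index is φ(55) / ord(18) = 40 / 20 = 2.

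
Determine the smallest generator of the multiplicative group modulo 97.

5

φ(97) = 97 − 1 = 96 = 2^5 · 3.
g is a primitive root iff g^(96/q) ≢ 1 (mod 97) for each prime q ∈ {2, 3}.
g = 2: 2^48 ≡ 1 — hits 1, so not a primitive root.
g = 3: 3^48 ≡ 1 — hits 1, so not a primitive root.
g = 4: 4^48 ≡ 1 — hits 1, so not a primitive root.
g = 5: 5^48 ≡ 96; 5^32 ≡ 35 — none is 1, so 5 is a primitive root.
So 5 is the smallest generator of (Z/97Z)^×.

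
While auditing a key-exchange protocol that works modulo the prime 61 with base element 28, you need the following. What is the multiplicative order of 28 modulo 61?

20

ord(28) | φ(61) = 61 − 1 = 60 = 2^2 · 3 · 5.
Divisors of 60: 1, 2, 3, 4, 5, 6, 10, 12, 15, 20, 30, 60.
Check 28^d mod 61 for each divisor in increasing order:
28^1 ≡ 28 (mod 61)
28^2 ≡ 52 (mod 61)
28^3 ≡ 53 (mod 61)
28^4 ≡ 20 (mod 61)
28^5 ≡ 11 (mod 61)
28^6 ≡ 3 (mod 61)
28^10 ≡ 60 (mod 61)
28^12 ≡ 9 (mod 61)
28^15 ≡ 50 (mod 61)
28^20 ≡ 1 (mod 61) ✓
Hence ord(28) = 20.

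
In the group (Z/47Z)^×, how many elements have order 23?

φ(47) = 47 − 1 = 46 = 2 · 23.
Since (Z/47Z)^× is cyclic of order 46, the number of elements of order d is φ(d) when d | 46 and 0 otherwise.
23 | 46, and φ(23) = 23 − 1 = 22.

22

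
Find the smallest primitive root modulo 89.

3

φ(89) = 89 − 1 = 88 = 2^3 · 11.
Test candidates g = 2, 3, … against the prime factors q ∈ {2, 11} of φ(89): g is a generator iff g^(88/q) ≢ 1 for every such q.
g = 2: 2^44 ≡ 1 — hits 1, so not a primitive root.
g = 3: 3^44 ≡ 88; 3^8 ≡ 64 — none is 1, so 3 is a primitive root.
So 3 is the smallest generator of (Z/89Z)^×.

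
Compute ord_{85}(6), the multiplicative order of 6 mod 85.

By Lagrange's theorem, ord_85(6) divides φ(85) = φ(5·17) = (5−1)·(17−1) = 4·16 = 64 = 2^6.
Divisors of 64: 1, 2, 4, 8, 16, 32, 64.
Check 6^d mod 85 for each divisor in increasing order:
6^1 ≡ 6
6^2 ≡ 36
6^4 ≡ 21
6^8 ≡ 16
6^16 ≡ 1
Therefore the multiplicative order of 6 modulo 85 is 16.

16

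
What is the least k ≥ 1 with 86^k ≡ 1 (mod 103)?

The order of 86 must divide φ(103) = 103 − 1 = 102 = 2 · 3 · 17.
Divisors of 102: 1, 2, 3, 6, 17, 34, 51, 102.
Compute 86^d (mod 103) for the divisors d until we hit 1:
86^1 ≡ 86 (mod 103)
86^2 ≡ 83 (mod 103)
86^3 ≡ 31 (mod 103)
86^6 ≡ 34 (mod 103)
86^17 ≡ 57 (mod 103)
86^34 ≡ 56 (mod 103)
86^51 ≡ 102 (mod 103)
86^102 ≡ 1 (mod 103) ✓
Therefore the multiplicative order of 86 modulo 103 is 102.

102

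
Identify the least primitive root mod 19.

φ(19) = 19 − 1 = 18 = 2 · 3^2.
g is a primitive root iff g^(18/q) ≢ 1 (mod 19) for each prime q ∈ {2, 3}.
g = 2: 2^9 ≡ 18; 2^6 ≡ 7 — none is 1, so 2 is a primitive root.
Hence the least primitive root of 19 is 2.

2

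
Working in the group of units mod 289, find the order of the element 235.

272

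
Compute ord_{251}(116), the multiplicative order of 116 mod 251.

Since 116 ∈ (Z/251Z)^×, its order divides φ(251) = 251 − 1 = 250 = 2 · 5^3.
Divisors of 250: 1, 2, 5, 10, 25, 50, 125, 250.
Evaluate successive powers at the divisors of 250:
116^1 ≡ 116 (mod 251)
116^2 ≡ 153 (mod 251)
116^5 ≡ 126 (mod 251)
116^10 ≡ 63 (mod 251)
116^25 ≡ 102 (mod 251)
116^50 ≡ 113 (mod 251)
116^125 ≡ 250 (mod 251)
116^250 ≡ 1 (mod 251) ✓
So ord_251(116) = 250.

250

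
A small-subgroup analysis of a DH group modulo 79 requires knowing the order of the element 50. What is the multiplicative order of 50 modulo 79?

The order of 50 must divide φ(79) = 79 − 1 = 78 = 2 · 3 · 13.
Divisors of 78: 1, 2, 3, 6, 13, 26, 39, 78.
Compute 50^d (mod 79) for the divisors d until we hit 1:
50^1 ≡ 50 (mod 79)
50^2 ≡ 51 (mod 79)
50^3 ≡ 22 (mod 79)
50^6 ≡ 10 (mod 79)
50^13 ≡ 23 (mod 79)
50^26 ≡ 55 (mod 79)
50^39 ≡ 1 (mod 79) ✓
The smallest such exponent is 39, so the order of 50 is 39.

39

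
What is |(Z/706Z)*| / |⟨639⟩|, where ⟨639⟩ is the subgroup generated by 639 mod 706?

The order of 639 must divide φ(706) = φ(2)·φ(353) = 1·352 = 352 = 2^5 · 11.
Divisors of 352: 1, 2, 4, 8, 11, 16, 22, 32, 44, 88, 176, 352.
Test each divisor d:
639^1 ≡ 639 (mod 706)
639^2 ≡ 253 (mod 706)
639^4 ≡ 469 (mod 706)
639^8 ≡ 395 (mod 706)
639^11 ≡ 59 (mod 706)
639^16 ≡ 705 (mod 706)
639^22 ≡ 657 (mod 706)
639^32 ≡ 1 (mod 706) ✓
So ord_706(639) = 32, hence |⟨639⟩| = 32.
[(Z/706Z)^× : ⟨639⟩] = 352/32 = 11.

11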